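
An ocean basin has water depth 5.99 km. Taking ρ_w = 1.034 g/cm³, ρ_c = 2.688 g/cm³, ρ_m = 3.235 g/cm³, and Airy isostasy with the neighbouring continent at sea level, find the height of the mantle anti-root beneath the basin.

Equating mass per unit area of the two columns: replacing crust with seawater at the top is compensated by replacing crust with mantle at the base: d (ρ_c − ρ_w) = a (ρ_m − ρ_c).
a = d (ρ_c − ρ_w)/(ρ_m − ρ_c) = 5.99 km × 1.654/0.547 = 18.1 km.

18.1 km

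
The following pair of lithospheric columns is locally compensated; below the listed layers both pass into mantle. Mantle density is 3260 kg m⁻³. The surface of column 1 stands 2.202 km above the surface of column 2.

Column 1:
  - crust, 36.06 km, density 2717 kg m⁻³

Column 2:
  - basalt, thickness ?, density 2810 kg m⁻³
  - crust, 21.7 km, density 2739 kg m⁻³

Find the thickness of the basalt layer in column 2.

2.44 km

Take the compensation level at the base of the deeper column (depth z_c below the surface of column 1) and equate Σ ρ_i t_i down to z_c; mantle fills any gap and the z_c terms cancel.
Column 1: 36.06×2717 + (z_c − 36.06)×3260
Column 2: 2.202×0 + x×2810 + 21.7×2739 + (z_c − 2.202 − 21.7 − x)×3260
The z_c×3260 term appears on both sides and cancels. Collect the known terms of each column as K = Σ(ρt)_known − 3260 × (depth of known layers): K_1 = 97975.02 − 3260×36.06 = −19580.58; K_2 = 59436.3 − 3260×(2.202 + 21.7) = −18484.22.
Balance: K_1 = K_2 − x×(3260 − 2810), so x = (K_2 − K_1)/(3260 − 2810) = 1096.36/450 = 2.44 km.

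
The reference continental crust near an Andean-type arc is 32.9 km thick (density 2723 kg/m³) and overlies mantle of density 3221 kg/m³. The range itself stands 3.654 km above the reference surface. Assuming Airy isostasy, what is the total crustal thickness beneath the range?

Root depth r = h ρ_c / (ρ_m − ρ_c) = 3.654 km × 2723 / 498 = 19.98 km.
Total thickness = T + h + r = 32.9 km + 3.654 km + 19.98 km = 56.5 km.

56.5 km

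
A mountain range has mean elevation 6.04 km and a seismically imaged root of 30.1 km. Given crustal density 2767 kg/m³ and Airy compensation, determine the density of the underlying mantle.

Airy balance: ρ_c h = (ρ_m − ρ_c) r → ρ_m = ρ_c (1 + h/r).
ρ_m = 2767 × (1 + 6.04 km/30.1 km) = 3320 kg/m³.

3320 kg/m³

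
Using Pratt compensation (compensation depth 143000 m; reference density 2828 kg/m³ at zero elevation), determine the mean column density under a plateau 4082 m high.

Pratt balance: ρ_ref D = ρ (D + h).
ρ = ρ_ref D/(D + h) = 2828 × 143000 m/(143000 m + 4082 m) = 2750 kg/m³.

2750 kg/m³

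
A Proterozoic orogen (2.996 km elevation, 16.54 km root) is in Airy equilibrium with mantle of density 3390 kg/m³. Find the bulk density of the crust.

2870 kg/m³

ρ_c h = (ρ_m − ρ_c) r → ρ_c (h + r) = ρ_m r → ρ_c = ρ_m r / (h + r).
ρ_c = 3390 × 16.54 km / (2.996 km + 16.54 km) = 2870 kg/m³.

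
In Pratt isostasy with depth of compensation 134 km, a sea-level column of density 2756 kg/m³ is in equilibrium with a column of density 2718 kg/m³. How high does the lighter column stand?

1.87 km

ρ_ref D = ρ (D + h) → h = D (ρ_ref − ρ)/ρ.
h = 134 km × (2756 − 2718)/2718 = 1.87 km.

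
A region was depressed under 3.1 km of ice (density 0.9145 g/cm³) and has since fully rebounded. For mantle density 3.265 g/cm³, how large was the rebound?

0.868 km

Removing the load lets mantle flow back in; uplift u satisfies ρ_ice t = ρ_m u.
u = t ρ_ice/ρ_m = 3.1 km × 0.9145/3.265 = 0.868 km.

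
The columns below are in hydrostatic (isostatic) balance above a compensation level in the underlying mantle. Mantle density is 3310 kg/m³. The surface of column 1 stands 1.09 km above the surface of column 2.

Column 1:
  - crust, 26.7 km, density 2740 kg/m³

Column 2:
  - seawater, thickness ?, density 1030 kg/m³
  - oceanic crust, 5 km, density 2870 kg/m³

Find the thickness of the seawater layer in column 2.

4.13 km

Take the compensation level at the base of the deeper column (depth z_c below the surface of column 1) and equate Σ ρ_i t_i down to z_c; mantle fills any gap and the z_c terms cancel.
Column 1: 26.7×2740 + (z_c − 26.7)×3310
Column 2: 1.09×0 + x×1030 + 5×2870 + (z_c − 1.09 − 5 − x)×3310
The z_c×3310 term appears on both sides and cancels. Collect the known terms of each column as K = Σ(ρt)_known − 3310 × (depth of known layers): K_1 = 73158 − 3310×26.7 = −15219; K_2 = 14350 − 3310×(1.09 + 5) = −5807.9.
Balance: K_1 = K_2 − x×(3310 − 1030), so x = (K_2 − K_1)/(3310 − 1030) = 9411.1/2280 = 4.13 km.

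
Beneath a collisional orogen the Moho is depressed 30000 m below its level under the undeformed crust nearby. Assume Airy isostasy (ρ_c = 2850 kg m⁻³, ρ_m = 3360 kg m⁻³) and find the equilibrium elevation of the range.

5370 m

In Airy isostatic equilibrium: ρ_c h = (ρ_m − ρ_c) r.
h = r (ρ_m − ρ_c) / ρ_c = 30000 m × (3360 − 2850) / 2850 = 5370 m.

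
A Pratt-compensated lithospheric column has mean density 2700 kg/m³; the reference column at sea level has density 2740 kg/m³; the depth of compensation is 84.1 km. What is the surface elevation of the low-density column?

1.25 km

ρ_ref D = ρ (D + h) → h = D (ρ_ref − ρ)/ρ.
h = 84.1 km × (2740 − 2700)/2700 = 1.25 km.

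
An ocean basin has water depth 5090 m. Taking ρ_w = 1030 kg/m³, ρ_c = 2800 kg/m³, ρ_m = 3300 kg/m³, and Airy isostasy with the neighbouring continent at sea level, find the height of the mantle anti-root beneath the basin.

18000 m

Equating mass per unit area of the two columns: replacing crust with seawater at the top is compensated by replacing crust with mantle at the base: d (ρ_c − ρ_w) = a (ρ_m − ρ_c).
a = d (ρ_c − ρ_w)/(ρ_m − ρ_c) = 5090 m × 1770/500 = 18000 m.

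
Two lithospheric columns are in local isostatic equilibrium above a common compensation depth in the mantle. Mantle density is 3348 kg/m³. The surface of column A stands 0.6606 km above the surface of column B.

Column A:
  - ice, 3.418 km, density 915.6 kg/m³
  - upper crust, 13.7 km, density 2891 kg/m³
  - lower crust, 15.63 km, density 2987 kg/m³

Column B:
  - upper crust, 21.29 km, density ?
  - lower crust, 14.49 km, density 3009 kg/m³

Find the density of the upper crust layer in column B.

Take the compensation level at the base of the deeper column (depth z_c below the surface of column A) and equate Σ ρ_i t_i down to z_c; mantle fills any gap and the z_c terms cancel.
Column A: 3.418×915.6 + 13.7×2891 + 15.63×2987 + (z_c − 32.748)×3348
Column B: 0.6606×0 + 21.29×ρ + 14.49×3009 + (z_c − 0.6606 − 35.78)×3348
The z_c×3348 term appears on both sides and cancels. Collect the known terms of each column as K = Σ(ρt)_known − 3348 × (depth of known layers): K_A = 89423.0308 − 3348×32.748 = −20217.2732; K_B = 43600.41 − 3348×(0.6606 + 35.78) = −78402.7188.
Balance: K_A = K_B + 21.29×ρ, so ρ = (K_A − K_B)/21.29 = 58185.4/21.29 = 2730 kg/m³.

2730 kg/m³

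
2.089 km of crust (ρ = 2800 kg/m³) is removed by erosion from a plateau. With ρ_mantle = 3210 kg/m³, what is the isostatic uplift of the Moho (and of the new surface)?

1.82 km

Unloading: uplift u = e ρ_c/ρ_m = 2.089 km × 2800/3210 = 1.82 km.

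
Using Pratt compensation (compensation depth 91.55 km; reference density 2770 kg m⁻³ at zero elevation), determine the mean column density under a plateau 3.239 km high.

2680 kg m⁻³

Pratt balance: ρ_ref D = ρ (D + h).
ρ = ρ_ref D/(D + h) = 2770 × 91.55 km/(91.55 km + 3.239 km) = 2680 kg m⁻³.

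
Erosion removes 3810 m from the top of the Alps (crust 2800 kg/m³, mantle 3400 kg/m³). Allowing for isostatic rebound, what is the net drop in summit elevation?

672 m

Rebound u = e ρ_c/ρ_m = 3810 m × 2800/3400 = 3138 m.
Net surface drop = e − u = 3810 m − 3138 m = e (ρ_m − ρ_c)/ρ_m = 672 m.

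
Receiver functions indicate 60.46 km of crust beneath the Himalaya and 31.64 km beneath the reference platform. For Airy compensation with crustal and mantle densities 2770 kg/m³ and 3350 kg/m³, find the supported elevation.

Excess crust Δ = 60.46 km − 31.64 km = 28.82 km, split between elevation h and root r with h + r = Δ.
Airy balance ρ_c h = (ρ_m − ρ_c) r gives r = h ρ_c/(ρ_m − ρ_c), so h (1 + ρ_c/(ρ_m − ρ_c)) = Δ, i.e. h = Δ (ρ_m − ρ_c)/ρ_m.
h = 28.82 km × 580/3350 = 4.99 km.

4.99 km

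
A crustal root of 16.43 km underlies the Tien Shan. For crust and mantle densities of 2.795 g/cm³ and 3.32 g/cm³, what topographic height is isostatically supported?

3.09 km

Isostatic balance requires: ρ_c h = (ρ_m − ρ_c) r.
h = r (ρ_m − ρ_c) / ρ_c = 16.43 km × (3.32 − 2.795) / 2.795 = 3.09 km.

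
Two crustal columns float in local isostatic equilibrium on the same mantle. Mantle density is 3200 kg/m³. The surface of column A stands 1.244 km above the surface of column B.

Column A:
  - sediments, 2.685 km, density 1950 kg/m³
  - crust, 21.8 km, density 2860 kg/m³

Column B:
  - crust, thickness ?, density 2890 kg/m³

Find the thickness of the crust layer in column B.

21.9 km

Take the compensation level at the base of the deeper column (depth z_c below the surface of column A) and equate Σ ρ_i t_i down to z_c; mantle fills any gap and the z_c terms cancel.
Column A: 2.685×1950 + 21.8×2860 + (z_c − 24.485)×3200
Column B: 1.244×0 + x×2890 + (z_c − 1.244 − 0 − x)×3200
The z_c×3200 term appears on both sides and cancels. Collect the known terms of each column as K = Σ(ρt)_known − 3200 × (depth of known layers): K_A = 67583.75 − 3200×24.485 = −10768.25; K_B = 0 − 3200×(1.244 + 0) = −3980.8.
Balance: K_A = K_B − x×(3200 − 2890), so x = (K_B − K_A)/(3200 − 2890) = 6787.45/310 = 21.9 km.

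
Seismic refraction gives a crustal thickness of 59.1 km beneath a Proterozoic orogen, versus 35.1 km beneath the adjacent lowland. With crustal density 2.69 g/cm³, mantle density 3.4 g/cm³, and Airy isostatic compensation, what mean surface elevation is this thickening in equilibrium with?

Excess crust Δ = 59.1 km − 35.1 km = 24 km, split between elevation h and root r with h + r = Δ.
Airy balance ρ_c h = (ρ_m − ρ_c) r gives r = h ρ_c/(ρ_m − ρ_c), so h (1 + ρ_c/(ρ_m − ρ_c)) = Δ, i.e. h = Δ (ρ_m − ρ_c)/ρ_m.
h = 24 km × 0.71/3.4 = 5.01 km.

5.01 km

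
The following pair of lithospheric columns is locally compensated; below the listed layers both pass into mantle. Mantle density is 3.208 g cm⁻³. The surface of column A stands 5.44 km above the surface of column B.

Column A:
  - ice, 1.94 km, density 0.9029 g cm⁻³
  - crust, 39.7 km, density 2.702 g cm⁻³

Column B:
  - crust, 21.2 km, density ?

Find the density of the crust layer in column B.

Take the compensation level at the base of the deeper column (depth z_c below the surface of column A) and equate Σ ρ_i t_i down to z_c; mantle fills any gap and the z_c terms cancel.
Column A: 1.94×0.9029 + 39.7×2.702 + (z_c − 41.64)×3.208
Column B: 5.44×0 + 21.2×ρ + (z_c − 5.44 − 21.2)×3.208
The z_c×3.208 term appears on both sides and cancels. Collect the known terms of each column as K = Σ(ρt)_known − 3.208 × (depth of known layers): K_A = 109.021026 − 3.208×41.64 = −24.560094; K_B = 0 − 3.208×(5.44 + 21.2) = −85.46112.
Balance: K_A = K_B + 21.2×ρ, so ρ = (K_A − K_B)/21.2 = 60.901/21.2 = 2.87 g cm⁻³.

2.87 g cm⁻³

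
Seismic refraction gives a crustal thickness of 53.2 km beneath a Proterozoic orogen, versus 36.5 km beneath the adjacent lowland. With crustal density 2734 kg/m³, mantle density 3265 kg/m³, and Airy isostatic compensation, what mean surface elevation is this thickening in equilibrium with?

Excess crust Δ = 53.2 km − 36.5 km = 16.7 km, split between elevation h and root r with h + r = Δ.
Airy balance ρ_c h = (ρ_m − ρ_c) r gives r = h ρ_c/(ρ_m − ρ_c), so h (1 + ρ_c/(ρ_m − ρ_c)) = Δ, i.e. h = Δ (ρ_m − ρ_c)/ρ_m.
h = 16.7 km × 531/3265 = 2.72 km.

2.72 km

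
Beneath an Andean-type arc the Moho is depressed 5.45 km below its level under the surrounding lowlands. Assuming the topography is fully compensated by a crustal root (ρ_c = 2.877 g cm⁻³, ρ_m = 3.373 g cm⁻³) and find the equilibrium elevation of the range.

0.94 km

Isostatic balance requires: ρ_c h = (ρ_m − ρ_c) r.
h = r (ρ_m − ρ_c) / ρ_c = 5.45 km × (3.373 − 2.877) / 2.877 = 0.94 km.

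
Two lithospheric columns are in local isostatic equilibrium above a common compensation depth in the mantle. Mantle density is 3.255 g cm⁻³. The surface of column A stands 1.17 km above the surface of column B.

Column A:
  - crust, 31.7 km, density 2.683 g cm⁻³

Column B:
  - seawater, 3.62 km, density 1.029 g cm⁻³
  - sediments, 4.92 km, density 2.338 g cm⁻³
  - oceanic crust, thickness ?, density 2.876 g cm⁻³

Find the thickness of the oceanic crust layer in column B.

4.63 km

Take the compensation level at the base of the deeper column (depth z_c below the surface of column A) and equate Σ ρ_i t_i down to z_c; mantle fills any gap and the z_c terms cancel.
Column A: 31.7×2.683 + (z_c − 31.7)×3.255
Column B: 1.17×0 + 3.62×1.029 + 4.92×2.338 + x×2.876 + (z_c − 1.17 − 8.54 − x)×3.255
The z_c×3.255 term appears on both sides and cancels. Collect the known terms of each column as K = Σ(ρt)_known − 3.255 × (depth of known layers): K_A = 85.0511 − 3.255×31.7 = −18.1324; K_B = 15.22794 − 3.255×(1.17 + 8.54) = −16.37811.
Balance: K_A = K_B − x×(3.255 − 2.876), so x = (K_B − K_A)/(3.255 − 2.876) = 1.75429/0.379 = 4.63 km.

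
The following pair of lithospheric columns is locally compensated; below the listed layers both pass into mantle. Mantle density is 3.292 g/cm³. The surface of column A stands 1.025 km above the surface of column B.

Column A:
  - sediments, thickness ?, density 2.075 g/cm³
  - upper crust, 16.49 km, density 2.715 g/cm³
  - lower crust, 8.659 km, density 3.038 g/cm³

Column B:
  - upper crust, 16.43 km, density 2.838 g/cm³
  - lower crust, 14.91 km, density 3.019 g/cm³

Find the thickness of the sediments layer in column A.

2.62 km

Take the compensation level at the base of the deeper column (depth z_c below the surface of column A) and equate Σ ρ_i t_i down to z_c; mantle fills any gap and the z_c terms cancel.
Column A: x×2.075 + 16.49×2.715 + 8.659×3.038 + (z_c − 25.149 − x)×3.292
Column B: 1.025×0 + 16.43×2.838 + 14.91×3.019 + (z_c − 1.025 − 31.34)×3.292
The z_c×3.292 term appears on both sides and cancels. Collect the known terms of each column as K = Σ(ρt)_known − 3.292 × (depth of known layers): K_A = 71.076392 − 3.292×25.149 = −11.714116; K_B = 91.64163 − 3.292×(1.025 + 31.34) = −14.90395.
Balance: K_A − x×(3.292 − 2.075) = K_B, so x = (K_A − K_B)/(3.292 − 2.075) = 3.18983/1.217 = 2.62 km.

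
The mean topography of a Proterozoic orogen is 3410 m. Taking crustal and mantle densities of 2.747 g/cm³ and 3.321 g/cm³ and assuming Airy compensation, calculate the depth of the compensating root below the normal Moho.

Isostatic balance requires: the weight of the topography is balanced by the buoyancy of the root, ρ_c h = (ρ_m − ρ_c) r.
r = h · ρ_c / (ρ_m − ρ_c) = 3410 m × 2.747 / (3.321 − 2.747) = 16300 m.

16300 m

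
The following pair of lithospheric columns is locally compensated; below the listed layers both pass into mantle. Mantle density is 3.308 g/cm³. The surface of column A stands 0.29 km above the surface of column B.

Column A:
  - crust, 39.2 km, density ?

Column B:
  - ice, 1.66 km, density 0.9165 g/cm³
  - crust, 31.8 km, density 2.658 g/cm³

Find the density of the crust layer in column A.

2.65 g/cm³

Take the compensation level at the base of the deeper column (depth z_c below the surface of column A) and equate Σ ρ_i t_i down to z_c; mantle fills any gap and the z_c terms cancel.
Column A: 39.2×ρ + (z_c − 39.2)×3.308
Column B: 0.29×0 + 1.66×0.9165 + 31.8×2.658 + (z_c − 0.29 − 33.46)×3.308
The z_c×3.308 term appears on both sides and cancels. Collect the known terms of each column as K = Σ(ρt)_known − 3.308 × (depth of known layers): K_A = 0 − 3.308×39.2 = −129.6736; K_B = 86.04579 − 3.308×(0.29 + 33.46) = −25.59921.
Balance: K_A + 39.2×ρ = K_B, so ρ = (K_B − K_A)/39.2 = 104.074/39.2 = 2.65 g/cm³.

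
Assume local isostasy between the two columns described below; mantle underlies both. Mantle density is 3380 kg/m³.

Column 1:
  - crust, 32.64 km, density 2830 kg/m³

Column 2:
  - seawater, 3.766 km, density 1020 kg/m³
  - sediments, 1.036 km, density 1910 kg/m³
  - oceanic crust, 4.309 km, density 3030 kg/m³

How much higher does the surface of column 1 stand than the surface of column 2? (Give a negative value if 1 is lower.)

1.78 km

For any compensation level in the mantle, the mantle terms cancel and isostasy reduces to e = (Σt_1 − Σt_2) − (Σ(ρt)_1 − Σ(ρt)_2) / ρ_m.
Σt_1 = 32.64 km; Σt_2 = 9.111 km; Σ(ρt)_1 = 92371.2; Σ(ρt)_2 = 18876.35 (in km·kg/m³).
e = (32.64 − 9.111) − (92371.2 − 18876.35) / 3380 = 1.78 km.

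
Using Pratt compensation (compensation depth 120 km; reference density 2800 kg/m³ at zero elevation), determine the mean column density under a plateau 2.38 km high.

2750 kg/m³

Pratt balance: ρ_ref D = ρ (D + h).
ρ = ρ_ref D/(D + h) = 2800 × 120 km/(120 km + 2.38 km) = 2750 kg/m³.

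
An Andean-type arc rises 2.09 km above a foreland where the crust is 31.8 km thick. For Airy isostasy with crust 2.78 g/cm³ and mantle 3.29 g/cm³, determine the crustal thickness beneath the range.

45.3 km

Root depth r = h ρ_c / (ρ_m − ρ_c) = 2.09 km × 2.78 / 0.51 = 11.39 km.
Total thickness = T + h + r = 31.8 km + 2.09 km + 11.39 km = 45.3 km.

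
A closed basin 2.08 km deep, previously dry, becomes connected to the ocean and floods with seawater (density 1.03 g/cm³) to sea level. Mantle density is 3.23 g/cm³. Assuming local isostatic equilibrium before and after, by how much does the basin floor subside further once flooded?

0.974 km

After flooding the water column is d + s deep. Its weight must equal the weight of mantle displaced by the extra subsidence s: (d + s) ρ_w = s ρ_m.
s = d ρ_w / (ρ_m − ρ_w) = 2.08 km × 1.03/(3.23 − 1.03) = 0.974 km.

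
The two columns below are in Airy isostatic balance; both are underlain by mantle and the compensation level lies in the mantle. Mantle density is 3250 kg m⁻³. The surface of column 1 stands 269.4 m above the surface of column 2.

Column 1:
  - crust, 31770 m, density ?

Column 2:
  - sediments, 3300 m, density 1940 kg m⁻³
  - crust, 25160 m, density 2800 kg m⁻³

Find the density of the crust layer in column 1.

2730 kg m⁻³

Take the compensation level at the base of the deeper column (depth z_c below the surface of column 1) and equate Σ ρ_i t_i down to z_c; mantle fills any gap and the z_c terms cancel.
Column 1: 31770×ρ + (z_c − 31770)×3250
Column 2: 269.4×0 + 3300×1940 + 25160×2800 + (z_c − 269.4 − 28460)×3250
The z_c×3250 term appears on both sides and cancels. Collect the known terms of each column as K = Σ(ρt)_known − 3250 × (depth of known layers): K_1 = 0 − 3250×31770 = −103252500; K_2 = 76850000 − 3250×(269.4 + 28460) = −16520550.
Balance: K_1 + 31770×ρ = K_2, so ρ = (K_2 − K_1)/31770 = 86732000/31770 = 2730 kg m⁻³.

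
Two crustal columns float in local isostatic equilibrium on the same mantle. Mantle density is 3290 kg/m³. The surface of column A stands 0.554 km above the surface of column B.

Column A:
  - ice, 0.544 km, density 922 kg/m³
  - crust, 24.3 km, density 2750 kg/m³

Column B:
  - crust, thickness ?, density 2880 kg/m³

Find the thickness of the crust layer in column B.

30.7 km

Take the compensation level at the base of the deeper column (depth z_c below the surface of column A) and equate Σ ρ_i t_i down to z_c; mantle fills any gap and the z_c terms cancel.
Column A: 0.544×922 + 24.3×2750 + (z_c − 24.844)×3290
Column B: 0.554×0 + x×2880 + (z_c − 0.554 − 0 − x)×3290
The z_c×3290 term appears on both sides and cancels. Collect the known terms of each column as K = Σ(ρt)_known − 3290 × (depth of known layers): K_A = 67326.568 − 3290×24.844 = −14410.192; K_B = 0 − 3290×(0.554 + 0) = −1822.66.
Balance: K_A = K_B − x×(3290 − 2880), so x = (K_B − K_A)/(3290 − 2880) = 12587.5/410 = 30.7 km.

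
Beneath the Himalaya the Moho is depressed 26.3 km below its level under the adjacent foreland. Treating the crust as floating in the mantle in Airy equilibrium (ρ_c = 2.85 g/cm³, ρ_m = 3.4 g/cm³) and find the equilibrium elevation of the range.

In Airy isostatic equilibrium: ρ_c h = (ρ_m − ρ_c) r.
h = r (ρ_m − ρ_c) / ρ_c = 26.3 km × (3.4 − 2.85) / 2.85 = 5.08 km.

5.08 km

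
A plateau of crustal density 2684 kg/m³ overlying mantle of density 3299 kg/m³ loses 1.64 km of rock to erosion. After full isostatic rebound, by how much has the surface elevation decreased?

0.306 km

Rebound u = e ρ_c/ρ_m = 1.64 km × 2684/3299 = 1.334 km.
Net surface drop = e − u = 1.64 km − 1.334 km = e (ρ_m − ρ_c)/ρ_m = 0.306 km.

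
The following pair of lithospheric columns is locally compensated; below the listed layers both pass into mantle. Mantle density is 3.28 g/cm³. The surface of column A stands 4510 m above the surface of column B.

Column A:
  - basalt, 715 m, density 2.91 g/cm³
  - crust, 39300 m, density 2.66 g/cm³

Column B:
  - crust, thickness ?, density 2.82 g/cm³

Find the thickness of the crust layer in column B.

21400 m

Take the compensation level at the base of the deeper column (depth z_c below the surface of column A) and equate Σ ρ_i t_i down to z_c; mantle fills any gap and the z_c terms cancel.
Column A: 715×2.91 + 39300×2.66 + (z_c − 40015)×3.28
Column B: 4510×0 + x×2.82 + (z_c − 4510 − 0 − x)×3.28
The z_c×3.28 term appears on both sides and cancels. Collect the known terms of each column as K = Σ(ρt)_known − 3.28 × (depth of known layers): K_A = 106618.65 − 3.28×40015 = −24630.55; K_B = 0 − 3.28×(4510 + 0) = −14792.8.
Balance: K_A = K_B − x×(3.28 − 2.82), so x = (K_B − K_A)/(3.28 − 2.82) = 9837.75/0.46 = 21400 m.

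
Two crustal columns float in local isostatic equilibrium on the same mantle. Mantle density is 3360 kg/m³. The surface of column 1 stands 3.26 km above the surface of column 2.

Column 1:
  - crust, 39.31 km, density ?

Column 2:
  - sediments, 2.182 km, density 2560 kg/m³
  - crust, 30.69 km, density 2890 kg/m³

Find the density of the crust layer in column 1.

Take the compensation level at the base of the deeper column (depth z_c below the surface of column 1) and equate Σ ρ_i t_i down to z_c; mantle fills any gap and the z_c terms cancel.
Column 1: 39.31×ρ + (z_c − 39.31)×3360
Column 2: 3.26×0 + 2.182×2560 + 30.69×2890 + (z_c − 3.26 − 32.872)×3360
The z_c×3360 term appears on both sides and cancels. Collect the known terms of each column as K = Σ(ρt)_known − 3360 × (depth of known layers): K_1 = 0 − 3360×39.31 = −132081.6; K_2 = 94280.02 − 3360×(3.26 + 32.872) = −27123.5.
Balance: K_1 + 39.31×ρ = K_2, so ρ = (K_2 − K_1)/39.31 = 104958/39.31 = 2670 kg/m³.

2670 kg/m³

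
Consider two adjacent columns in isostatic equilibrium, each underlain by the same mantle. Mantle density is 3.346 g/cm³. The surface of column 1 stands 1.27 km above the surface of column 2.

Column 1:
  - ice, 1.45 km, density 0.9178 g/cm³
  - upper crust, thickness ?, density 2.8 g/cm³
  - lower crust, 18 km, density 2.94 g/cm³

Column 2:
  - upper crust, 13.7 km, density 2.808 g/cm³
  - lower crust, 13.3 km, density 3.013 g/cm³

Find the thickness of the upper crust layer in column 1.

Take the compensation level at the base of the deeper column (depth z_c below the surface of column 1) and equate Σ ρ_i t_i down to z_c; mantle fills any gap and the z_c terms cancel.
Column 1: 1.45×0.9178 + x×2.8 + 18×2.94 + (z_c − 19.45 − x)×3.346
Column 2: 1.27×0 + 13.7×2.808 + 13.3×3.013 + (z_c − 1.27 − 27)×3.346
The z_c×3.346 term appears on both sides and cancels. Collect the known terms of each column as K = Σ(ρt)_known − 3.346 × (depth of known layers): K_1 = 54.25081 − 3.346×19.45 = −10.82889; K_2 = 78.5425 − 3.346×(1.27 + 27) = −16.04892.
Balance: K_1 − x×(3.346 − 2.8) = K_2, so x = (K_1 − K_2)/(3.346 − 2.8) = 5.22003/0.546 = 9.56 km.

9.56 km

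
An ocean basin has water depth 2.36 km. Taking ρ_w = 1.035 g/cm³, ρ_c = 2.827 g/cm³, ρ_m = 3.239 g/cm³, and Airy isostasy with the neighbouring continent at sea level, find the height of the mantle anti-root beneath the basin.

10.3 km

In Airy isostatic equilibrium: replacing crust with seawater at the top is compensated by replacing crust with mantle at the base: d (ρ_c − ρ_w) = a (ρ_m − ρ_c).
a = d (ρ_c − ρ_w)/(ρ_m − ρ_c) = 2.36 km × 1.792/0.412 = 10.3 km.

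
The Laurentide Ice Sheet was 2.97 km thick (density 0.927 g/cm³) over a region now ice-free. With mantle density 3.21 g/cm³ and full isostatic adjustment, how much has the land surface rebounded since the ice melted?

0.858 km

Removing the load lets mantle flow back in; uplift u satisfies ρ_ice t = ρ_m u.
u = t ρ_ice/ρ_m = 2.97 km × 0.927/3.21 = 0.858 km.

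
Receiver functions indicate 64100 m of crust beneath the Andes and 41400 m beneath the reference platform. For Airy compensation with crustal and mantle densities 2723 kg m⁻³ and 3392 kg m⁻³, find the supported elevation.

4480 m

Excess crust Δ = 64100 m − 41400 m = 22700 m, split between elevation h and root r with h + r = Δ.
Airy balance ρ_c h = (ρ_m − ρ_c) r gives r = h ρ_c/(ρ_m − ρ_c), so h (1 + ρ_c/(ρ_m − ρ_c)) = Δ, i.e. h = Δ (ρ_m − ρ_c)/ρ_m.
h = 22700 m × 669/3392 = 4480 m.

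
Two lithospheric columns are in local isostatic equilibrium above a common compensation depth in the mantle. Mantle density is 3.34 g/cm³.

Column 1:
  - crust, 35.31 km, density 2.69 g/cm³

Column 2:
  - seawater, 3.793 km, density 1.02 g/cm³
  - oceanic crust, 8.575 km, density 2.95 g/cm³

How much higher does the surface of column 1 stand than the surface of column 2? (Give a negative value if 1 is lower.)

3.24 km

For any compensation level in the mantle, the mantle terms cancel and isostasy reduces to e = (Σt_1 − Σt_2) − (Σ(ρt)_1 − Σ(ρt)_2) / ρ_m.
Σt_1 = 35.31 km; Σt_2 = 12.368 km; Σ(ρt)_1 = 94.9839; Σ(ρt)_2 = 29.16511 (in km·g/cm³).
e = (35.31 − 12.368) − (94.9839 − 29.16511) / 3.34 = 3.24 km.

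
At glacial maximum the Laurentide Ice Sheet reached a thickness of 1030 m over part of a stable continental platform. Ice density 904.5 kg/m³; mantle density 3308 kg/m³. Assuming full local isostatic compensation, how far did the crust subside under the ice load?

Balancing pressure at the compensation depth: the ice load ρ_ice t is balanced by mantle displaced below, ρ_m s.
s = t ρ_ice / ρ_m = 1030 m × 904.5/3308 = 282 m.

282 m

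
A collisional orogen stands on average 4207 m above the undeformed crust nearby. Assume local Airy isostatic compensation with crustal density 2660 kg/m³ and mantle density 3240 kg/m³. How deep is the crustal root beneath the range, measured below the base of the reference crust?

By Archimedes' principle applied to the lithosphere: the weight of the topography is balanced by the buoyancy of the root, ρ_c h = (ρ_m − ρ_c) r.
r = h · ρ_c / (ρ_m − ρ_c) = 4207 m × 2660 / (3240 − 2660) = 19300 m.

19300 m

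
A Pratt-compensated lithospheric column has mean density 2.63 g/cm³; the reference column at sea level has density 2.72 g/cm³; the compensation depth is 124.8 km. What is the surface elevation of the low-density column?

ρ_ref D = ρ (D + h) → h = D (ρ_ref − ρ)/ρ.
h = 124.8 km × (2.72 − 2.63)/2.63 = 4.27 km.

4.27 km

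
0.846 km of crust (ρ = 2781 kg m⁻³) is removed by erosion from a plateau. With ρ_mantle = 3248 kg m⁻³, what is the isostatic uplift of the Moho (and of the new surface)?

Unloading: uplift u = e ρ_c/ρ_m = 0.846 km × 2781/3248 = 0.724 km.

0.724 km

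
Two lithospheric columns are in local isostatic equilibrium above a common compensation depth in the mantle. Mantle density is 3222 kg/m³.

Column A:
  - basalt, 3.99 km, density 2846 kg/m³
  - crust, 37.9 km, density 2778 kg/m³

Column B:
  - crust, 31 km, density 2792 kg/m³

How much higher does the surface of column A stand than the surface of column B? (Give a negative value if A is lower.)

For any compensation level in the mantle, the mantle terms cancel and isostasy reduces to e = (Σt_A − Σt_B) − (Σ(ρt)_A − Σ(ρt)_B) / ρ_m.
Σt_A = 41.89 km; Σt_B = 31 km; Σ(ρt)_A = 116641.74; Σ(ρt)_B = 86552 (in km·kg/m³).
e = (41.89 − 31) − (116641.74 − 86552) / 3222 = 1.55 km.

1.55 km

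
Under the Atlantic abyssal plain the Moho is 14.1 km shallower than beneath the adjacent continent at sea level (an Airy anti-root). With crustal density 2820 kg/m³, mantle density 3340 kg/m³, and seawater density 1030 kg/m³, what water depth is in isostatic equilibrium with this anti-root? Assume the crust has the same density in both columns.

4.1 km

Replacing a thickness d of crust by seawater at the top must be balanced by replacing crust with mantle at the base: d (ρ_c − ρ_w) = a (ρ_m − ρ_c).
d = a (ρ_m − ρ_c)/(ρ_c − ρ_w) = 14.1 km × 520/1790 = 4.1 km.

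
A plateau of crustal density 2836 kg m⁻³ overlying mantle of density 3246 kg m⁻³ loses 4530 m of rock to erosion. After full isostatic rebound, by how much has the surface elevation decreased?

572 m

Rebound u = e ρ_c/ρ_m = 4530 m × 2836/3246 = 3958 m.
Net surface drop = e − u = 4530 m − 3958 m = e (ρ_m − ρ_c)/ρ_m = 572 m.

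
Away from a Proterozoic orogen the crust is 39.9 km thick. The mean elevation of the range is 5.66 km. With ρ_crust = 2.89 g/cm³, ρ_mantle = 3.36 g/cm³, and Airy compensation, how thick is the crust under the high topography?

Root depth r = h ρ_c / (ρ_m − ρ_c) = 5.66 km × 2.89 / 0.47 = 34.8 km.
Total thickness = T + h + r = 39.9 km + 5.66 km + 34.8 km = 80.4 km.

80.4 km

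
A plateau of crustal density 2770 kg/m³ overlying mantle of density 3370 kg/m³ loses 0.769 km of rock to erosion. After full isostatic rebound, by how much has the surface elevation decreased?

0.137 km

Rebound u = e ρ_c/ρ_m = 0.769 km × 2770/3370 = 0.6321 km.
Net surface drop = e − u = 0.769 km − 0.6321 km = e (ρ_m − ρ_c)/ρ_m = 0.137 km.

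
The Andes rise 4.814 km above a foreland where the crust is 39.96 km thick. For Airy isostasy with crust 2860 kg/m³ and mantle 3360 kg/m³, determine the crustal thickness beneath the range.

Root depth r = h ρ_c / (ρ_m − ρ_c) = 4.814 km × 2860 / 500 = 27.54 km.
Total thickness = T + h + r = 39.96 km + 4.814 km + 27.54 km = 72.3 km.

72.3 km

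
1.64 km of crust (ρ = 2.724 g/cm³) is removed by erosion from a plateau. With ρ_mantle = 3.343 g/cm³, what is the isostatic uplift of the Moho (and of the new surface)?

1.34 km

Unloading: uplift u = e ρ_c/ρ_m = 1.64 km × 2.724/3.343 = 1.34 km.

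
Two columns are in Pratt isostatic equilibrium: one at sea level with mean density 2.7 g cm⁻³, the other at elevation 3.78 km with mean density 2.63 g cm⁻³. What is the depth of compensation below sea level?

142 km

ρ_ref D = ρ (D + h) → D (ρ_ref − ρ) = ρ h.
D = ρ h/(ρ_ref − ρ) = 2.63 × 3.78 km/(2.7 − 2.63) = 142 km.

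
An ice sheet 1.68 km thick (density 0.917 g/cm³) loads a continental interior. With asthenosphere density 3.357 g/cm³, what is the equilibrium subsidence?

Isostatic balance requires: the ice load ρ_ice t is balanced by mantle displaced below, ρ_m s.
s = t ρ_ice / ρ_m = 1.68 km × 0.917/3.357 = 0.459 km.

0.459 km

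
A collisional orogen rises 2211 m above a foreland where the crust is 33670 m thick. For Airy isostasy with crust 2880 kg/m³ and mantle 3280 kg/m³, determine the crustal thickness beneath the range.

51800 m

Root depth r = h ρ_c / (ρ_m − ρ_c) = 2211 m × 2880 / 400 = 15920 m.
Total thickness = T + h + r = 33670 m + 2211 m + 15920 m = 51800 m.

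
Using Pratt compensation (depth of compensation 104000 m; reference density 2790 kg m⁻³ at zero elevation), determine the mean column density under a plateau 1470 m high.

Pratt balance: ρ_ref D = ρ (D + h).
ρ = ρ_ref D/(D + h) = 2790 × 104000 m/(104000 m + 1470 m) = 2750 kg m⁻³.

2750 kg m⁻³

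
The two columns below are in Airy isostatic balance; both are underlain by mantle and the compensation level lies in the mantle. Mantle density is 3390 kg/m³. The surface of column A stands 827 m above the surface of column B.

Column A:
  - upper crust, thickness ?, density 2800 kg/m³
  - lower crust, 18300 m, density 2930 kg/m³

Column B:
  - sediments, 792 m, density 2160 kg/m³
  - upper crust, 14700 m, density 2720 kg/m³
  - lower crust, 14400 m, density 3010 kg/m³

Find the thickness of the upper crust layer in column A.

18100 m

Take the compensation level at the base of the deeper column (depth z_c below the surface of column A) and equate Σ ρ_i t_i down to z_c; mantle fills any gap and the z_c terms cancel.
Column A: x×2800 + 18300×2930 + (z_c − 18300 − x)×3390
Column B: 827×0 + 792×2160 + 14700×2720 + 14400×3010 + (z_c − 827 − 29892)×3390
The z_c×3390 term appears on both sides and cancels. Collect the known terms of each column as K = Σ(ρt)_known − 3390 × (depth of known layers): K_A = 53619000 − 3390×18300 = −8418000; K_B = 85038720 − 3390×(827 + 29892) = −19098690.
Balance: K_A − x×(3390 − 2800) = K_B, so x = (K_A − K_B)/(3390 − 2800) = 10680700/590 = 18100 m.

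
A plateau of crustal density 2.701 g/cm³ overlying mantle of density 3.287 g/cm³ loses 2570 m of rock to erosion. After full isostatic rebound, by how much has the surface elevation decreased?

Rebound u = e ρ_c/ρ_m = 2570 m × 2.701/3.287 = 2112 m.
Net surface drop = e − u = 2570 m − 2112 m = e (ρ_m − ρ_c)/ρ_m = 458 m.

458 m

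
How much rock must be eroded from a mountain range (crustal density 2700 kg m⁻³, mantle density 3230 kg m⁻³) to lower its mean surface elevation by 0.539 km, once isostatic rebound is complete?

3.28 km

Net drop Δ = e − u = e − e ρ_c/ρ_m = e (ρ_m − ρ_c)/ρ_m.
e = Δ ρ_m/(ρ_m − ρ_c) = 0.539 km × 3230/530 = 3.28 km.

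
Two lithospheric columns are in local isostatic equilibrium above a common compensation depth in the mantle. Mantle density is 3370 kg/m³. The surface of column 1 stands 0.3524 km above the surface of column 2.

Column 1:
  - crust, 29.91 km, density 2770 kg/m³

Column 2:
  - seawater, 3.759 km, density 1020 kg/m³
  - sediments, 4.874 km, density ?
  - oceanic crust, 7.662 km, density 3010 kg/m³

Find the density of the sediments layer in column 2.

Take the compensation level at the base of the deeper column (depth z_c below the surface of column 1) and equate Σ ρ_i t_i down to z_c; mantle fills any gap and the z_c terms cancel.
Column 1: 29.91×2770 + (z_c − 29.91)×3370
Column 2: 0.3524×0 + 3.759×1020 + 4.874×ρ + 7.662×3010 + (z_c − 0.3524 − 16.295)×3370
The z_c×3370 term appears on both sides and cancels. Collect the known terms of each column as K = Σ(ρt)_known − 3370 × (depth of known layers): K_1 = 82850.7 − 3370×29.91 = −17946; K_2 = 26896.8 − 3370×(0.3524 + 16.295) = −29204.938.
Balance: K_1 = K_2 + 4.874×ρ, so ρ = (K_1 − K_2)/4.874 = 11258.9/4.874 = 2310 kg/m³.

2310 kg/m³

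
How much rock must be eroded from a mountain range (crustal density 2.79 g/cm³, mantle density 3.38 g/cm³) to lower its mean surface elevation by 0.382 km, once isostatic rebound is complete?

Net drop Δ = e − u = e − e ρ_c/ρ_m = e (ρ_m − ρ_c)/ρ_m.
e = Δ ρ_m/(ρ_m − ρ_c) = 0.382 km × 3.38/0.59 = 2.19 km.

2.19 km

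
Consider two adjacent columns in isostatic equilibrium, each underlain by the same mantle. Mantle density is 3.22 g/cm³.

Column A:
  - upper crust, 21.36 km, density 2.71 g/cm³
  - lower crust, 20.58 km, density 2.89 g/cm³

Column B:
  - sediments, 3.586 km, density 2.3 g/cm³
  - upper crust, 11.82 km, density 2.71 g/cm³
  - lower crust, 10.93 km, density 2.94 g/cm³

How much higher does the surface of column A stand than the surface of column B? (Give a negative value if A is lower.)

For any compensation level in the mantle, the mantle terms cancel and isostasy reduces to e = (Σt_A − Σt_B) − (Σ(ρt)_A − Σ(ρt)_B) / ρ_m.
Σt_A = 41.94 km; Σt_B = 26.336 km; Σ(ρt)_A = 117.3618; Σ(ρt)_B = 72.4142 (in km·g/cm³).
e = (41.94 − 26.336) − (117.3618 − 72.4142) / 3.22 = 1.65 km.

1.65 km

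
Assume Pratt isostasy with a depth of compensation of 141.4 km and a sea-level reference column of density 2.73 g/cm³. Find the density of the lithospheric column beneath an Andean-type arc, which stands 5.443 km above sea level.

2.63 g/cm³

Pratt balance: ρ_ref D = ρ (D + h).
ρ = ρ_ref D/(D + h) = 2.73 × 141.4 km/(141.4 km + 5.443 km) = 2.63 g/cm³.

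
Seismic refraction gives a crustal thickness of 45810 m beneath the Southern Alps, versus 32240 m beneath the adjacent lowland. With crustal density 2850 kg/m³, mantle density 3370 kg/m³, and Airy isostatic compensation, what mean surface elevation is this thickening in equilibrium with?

Excess crust Δ = 45810 m − 32240 m = 13570 m, split between elevation h and root r with h + r = Δ.
Airy balance ρ_c h = (ρ_m − ρ_c) r gives r = h ρ_c/(ρ_m − ρ_c), so h (1 + ρ_c/(ρ_m − ρ_c)) = Δ, i.e. h = Δ (ρ_m − ρ_c)/ρ_m.
h = 13570 m × 520/3370 = 2090 m.

2090 m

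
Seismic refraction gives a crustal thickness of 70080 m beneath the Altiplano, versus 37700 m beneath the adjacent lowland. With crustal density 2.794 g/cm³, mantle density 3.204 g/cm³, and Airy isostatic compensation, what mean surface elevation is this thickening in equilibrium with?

4140 m

Excess crust Δ = 70080 m − 37700 m = 32380 m, split between elevation h and root r with h + r = Δ.
Airy balance ρ_c h = (ρ_m − ρ_c) r gives r = h ρ_c/(ρ_m − ρ_c), so h (1 + ρ_c/(ρ_m − ρ_c)) = Δ, i.e. h = Δ (ρ_m − ρ_c)/ρ_m.
h = 32380 m × 0.41/3.204 = 4140 m.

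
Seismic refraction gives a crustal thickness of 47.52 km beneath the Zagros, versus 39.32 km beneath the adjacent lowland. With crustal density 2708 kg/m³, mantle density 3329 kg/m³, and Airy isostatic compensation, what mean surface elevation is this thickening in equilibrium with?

Excess crust Δ = 47.52 km − 39.32 km = 8.2 km, split between elevation h and root r with h + r = Δ.
Airy balance ρ_c h = (ρ_m − ρ_c) r gives r = h ρ_c/(ρ_m − ρ_c), so h (1 + ρ_c/(ρ_m − ρ_c)) = Δ, i.e. h = Δ (ρ_m − ρ_c)/ρ_m.
h = 8.2 km × 621/3329 = 1.53 km.

1.53 km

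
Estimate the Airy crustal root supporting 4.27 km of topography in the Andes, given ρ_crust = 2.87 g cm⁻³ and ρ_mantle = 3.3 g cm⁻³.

In Airy isostatic equilibrium: the weight of the topography is balanced by the buoyancy of the root, ρ_c h = (ρ_m − ρ_c) r.
r = h · ρ_c / (ρ_m − ρ_c) = 4.27 km × 2.87 / (3.3 − 2.87) = 28.5 km.

28.5 km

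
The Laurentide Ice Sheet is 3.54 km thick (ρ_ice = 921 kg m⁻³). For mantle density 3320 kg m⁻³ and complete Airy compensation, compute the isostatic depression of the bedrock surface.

0.982 km

For local isostatic compensation: the ice load ρ_ice t is balanced by mantle displaced below, ρ_m s.
s = t ρ_ice / ρ_m = 3.54 km × 921/3320 = 0.982 km.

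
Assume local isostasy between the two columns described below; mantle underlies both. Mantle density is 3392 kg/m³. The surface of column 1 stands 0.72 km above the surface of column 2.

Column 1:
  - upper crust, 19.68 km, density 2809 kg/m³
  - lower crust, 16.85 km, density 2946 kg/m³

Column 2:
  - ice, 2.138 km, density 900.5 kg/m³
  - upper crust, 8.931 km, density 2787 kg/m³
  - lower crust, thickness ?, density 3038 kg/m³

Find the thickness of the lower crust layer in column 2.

Take the compensation level at the base of the deeper column (depth z_c below the surface of column 1) and equate Σ ρ_i t_i down to z_c; mantle fills any gap and the z_c terms cancel.
Column 1: 19.68×2809 + 16.85×2946 + (z_c − 36.53)×3392
Column 2: 0.72×0 + 2.138×900.5 + 8.931×2787 + x×3038 + (z_c − 0.72 − 11.069 − x)×3392
The z_c×3392 term appears on both sides and cancels. Collect the known terms of each column as K = Σ(ρt)_known − 3392 × (depth of known layers): K_1 = 104921.22 − 3392×36.53 = −18988.54; K_2 = 26815.966 − 3392×(0.72 + 11.069) = −13172.322.
Balance: K_1 = K_2 − x×(3392 − 3038), so x = (K_2 − K_1)/(3392 − 3038) = 5816.22/354 = 16.4 km.

16.4 km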